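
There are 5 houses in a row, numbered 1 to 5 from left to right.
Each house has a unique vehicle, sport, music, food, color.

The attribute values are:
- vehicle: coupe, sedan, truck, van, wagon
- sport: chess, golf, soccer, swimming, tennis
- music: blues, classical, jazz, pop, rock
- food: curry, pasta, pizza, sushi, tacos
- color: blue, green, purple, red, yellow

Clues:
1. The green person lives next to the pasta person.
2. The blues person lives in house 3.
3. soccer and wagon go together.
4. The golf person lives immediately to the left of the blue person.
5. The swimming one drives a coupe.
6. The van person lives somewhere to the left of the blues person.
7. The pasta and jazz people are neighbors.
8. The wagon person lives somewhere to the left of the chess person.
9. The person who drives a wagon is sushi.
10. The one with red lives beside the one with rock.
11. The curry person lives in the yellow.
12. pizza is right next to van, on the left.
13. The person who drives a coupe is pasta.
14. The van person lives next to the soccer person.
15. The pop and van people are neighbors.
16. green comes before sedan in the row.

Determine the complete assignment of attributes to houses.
Solution:

House | Vehicle | Sport | Music | Food | Color
----------------------------------------------
  1   | truck | golf | pop | pizza | red
  2   | van | tennis | rock | tacos | blue
  3   | wagon | soccer | blues | sushi | green
  4   | coupe | swimming | classical | pasta | purple
  5   | sedan | chess | jazz | curry | yellow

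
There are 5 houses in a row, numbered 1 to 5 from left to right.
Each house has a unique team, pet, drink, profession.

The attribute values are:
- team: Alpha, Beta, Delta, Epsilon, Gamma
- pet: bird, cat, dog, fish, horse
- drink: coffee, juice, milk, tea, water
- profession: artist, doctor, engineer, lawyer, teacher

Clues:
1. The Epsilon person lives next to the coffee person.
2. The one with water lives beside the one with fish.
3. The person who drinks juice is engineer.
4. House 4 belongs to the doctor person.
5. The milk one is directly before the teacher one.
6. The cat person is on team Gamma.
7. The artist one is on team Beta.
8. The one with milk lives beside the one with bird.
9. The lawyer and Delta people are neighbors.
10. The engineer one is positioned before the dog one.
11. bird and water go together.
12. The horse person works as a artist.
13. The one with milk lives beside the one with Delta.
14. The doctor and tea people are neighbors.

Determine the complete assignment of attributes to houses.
Solution:

House | Team | Pet | Drink | Profession
---------------------------------------
  1   | Gamma | cat | milk | lawyer
  2   | Delta | bird | water | teacher
  3   | Epsilon | fish | juice | engineer
  4   | Alpha | dog | coffee | doctor
  5   | Beta | horse | tea | artist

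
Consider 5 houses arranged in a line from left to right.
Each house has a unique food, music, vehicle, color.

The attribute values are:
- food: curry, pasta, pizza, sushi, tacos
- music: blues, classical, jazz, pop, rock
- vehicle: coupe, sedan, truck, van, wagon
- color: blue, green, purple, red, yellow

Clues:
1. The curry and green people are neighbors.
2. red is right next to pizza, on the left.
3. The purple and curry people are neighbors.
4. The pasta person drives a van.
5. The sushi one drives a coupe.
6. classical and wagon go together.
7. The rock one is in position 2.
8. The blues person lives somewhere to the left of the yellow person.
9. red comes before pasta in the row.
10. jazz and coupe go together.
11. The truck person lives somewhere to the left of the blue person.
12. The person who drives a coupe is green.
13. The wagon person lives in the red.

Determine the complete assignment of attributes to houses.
Solution:

House | Food | Music | Vehicle | Color
--------------------------------------
  1   | tacos | classical | wagon | red
  2   | pizza | rock | truck | purple
  3   | curry | blues | sedan | blue
  4   | sushi | jazz | coupe | green
  5   | pasta | pop | van | yellow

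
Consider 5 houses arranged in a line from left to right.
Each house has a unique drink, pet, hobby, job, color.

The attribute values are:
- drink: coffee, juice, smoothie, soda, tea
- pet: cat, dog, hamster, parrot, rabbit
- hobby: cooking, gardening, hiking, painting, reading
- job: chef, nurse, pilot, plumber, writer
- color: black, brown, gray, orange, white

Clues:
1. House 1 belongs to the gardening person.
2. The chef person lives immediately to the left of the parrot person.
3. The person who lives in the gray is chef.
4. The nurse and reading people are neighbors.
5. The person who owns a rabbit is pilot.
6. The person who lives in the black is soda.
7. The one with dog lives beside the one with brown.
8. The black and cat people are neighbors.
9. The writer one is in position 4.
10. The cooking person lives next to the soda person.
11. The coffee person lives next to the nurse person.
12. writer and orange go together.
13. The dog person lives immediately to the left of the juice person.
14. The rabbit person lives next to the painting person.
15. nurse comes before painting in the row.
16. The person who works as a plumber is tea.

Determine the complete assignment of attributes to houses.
Solution:

House | Drink | Pet | Hobby | Job | Color
-----------------------------------------
  1   | coffee | dog | gardening | chef | gray
  2   | juice | parrot | cooking | nurse | brown
  3   | soda | rabbit | reading | pilot | black
  4   | smoothie | cat | painting | writer | orange
  5   | tea | hamster | hiking | plumber | white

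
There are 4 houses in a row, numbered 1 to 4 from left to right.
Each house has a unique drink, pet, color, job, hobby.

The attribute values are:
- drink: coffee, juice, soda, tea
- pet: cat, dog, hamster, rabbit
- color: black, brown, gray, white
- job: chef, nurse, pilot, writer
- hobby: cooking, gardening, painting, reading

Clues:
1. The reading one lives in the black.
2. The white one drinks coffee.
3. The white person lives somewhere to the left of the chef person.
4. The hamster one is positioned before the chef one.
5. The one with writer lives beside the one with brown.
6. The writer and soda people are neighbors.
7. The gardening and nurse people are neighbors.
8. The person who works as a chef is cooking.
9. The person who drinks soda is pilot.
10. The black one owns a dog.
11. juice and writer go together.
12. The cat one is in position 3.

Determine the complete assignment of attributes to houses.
Solution:

House | Drink | Pet | Color | Job | Hobby
-----------------------------------------
  1   | juice | dog | black | writer | reading
  2   | soda | hamster | brown | pilot | gardening
  3   | coffee | cat | white | nurse | painting
  4   | tea | rabbit | gray | chef | cooking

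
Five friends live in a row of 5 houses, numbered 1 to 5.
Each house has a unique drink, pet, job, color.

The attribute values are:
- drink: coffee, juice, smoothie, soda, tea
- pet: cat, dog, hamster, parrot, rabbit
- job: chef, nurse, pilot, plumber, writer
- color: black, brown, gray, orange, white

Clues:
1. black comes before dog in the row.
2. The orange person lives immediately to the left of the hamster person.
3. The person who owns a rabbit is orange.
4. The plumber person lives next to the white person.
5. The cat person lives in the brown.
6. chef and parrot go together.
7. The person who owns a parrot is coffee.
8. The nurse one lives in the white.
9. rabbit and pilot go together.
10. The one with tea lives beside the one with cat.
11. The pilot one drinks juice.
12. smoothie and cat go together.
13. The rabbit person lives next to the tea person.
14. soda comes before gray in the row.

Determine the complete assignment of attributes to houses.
Solution:

House | Drink | Pet | Job | Color
---------------------------------
  1   | juice | rabbit | pilot | orange
  2   | tea | hamster | writer | black
  3   | smoothie | cat | plumber | brown
  4   | soda | dog | nurse | white
  5   | coffee | parrot | chef | gray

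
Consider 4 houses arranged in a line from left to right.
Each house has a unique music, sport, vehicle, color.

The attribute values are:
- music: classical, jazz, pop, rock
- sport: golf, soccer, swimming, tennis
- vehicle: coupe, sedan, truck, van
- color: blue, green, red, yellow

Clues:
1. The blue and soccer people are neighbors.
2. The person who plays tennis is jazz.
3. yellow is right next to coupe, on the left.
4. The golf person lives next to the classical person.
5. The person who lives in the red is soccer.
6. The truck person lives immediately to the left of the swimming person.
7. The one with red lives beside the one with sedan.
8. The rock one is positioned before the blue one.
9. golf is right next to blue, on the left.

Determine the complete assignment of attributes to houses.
Solution:

House | Music | Sport | Vehicle | Color
---------------------------------------
  1   | rock | golf | truck | yellow
  2   | classical | swimming | coupe | blue
  3   | pop | soccer | van | red
  4   | jazz | tennis | sedan | green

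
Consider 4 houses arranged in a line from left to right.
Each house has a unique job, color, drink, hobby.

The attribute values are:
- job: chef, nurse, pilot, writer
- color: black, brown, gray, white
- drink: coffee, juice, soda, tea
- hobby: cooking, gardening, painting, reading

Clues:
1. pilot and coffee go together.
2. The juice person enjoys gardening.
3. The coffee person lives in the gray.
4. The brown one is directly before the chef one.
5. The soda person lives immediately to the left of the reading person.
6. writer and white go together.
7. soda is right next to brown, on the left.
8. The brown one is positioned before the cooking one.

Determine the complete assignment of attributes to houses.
Solution:

House | Job | Color | Drink | Hobby
-----------------------------------
  1   | writer | white | soda | painting
  2   | nurse | brown | tea | reading
  3   | chef | black | juice | gardening
  4   | pilot | gray | coffee | cooking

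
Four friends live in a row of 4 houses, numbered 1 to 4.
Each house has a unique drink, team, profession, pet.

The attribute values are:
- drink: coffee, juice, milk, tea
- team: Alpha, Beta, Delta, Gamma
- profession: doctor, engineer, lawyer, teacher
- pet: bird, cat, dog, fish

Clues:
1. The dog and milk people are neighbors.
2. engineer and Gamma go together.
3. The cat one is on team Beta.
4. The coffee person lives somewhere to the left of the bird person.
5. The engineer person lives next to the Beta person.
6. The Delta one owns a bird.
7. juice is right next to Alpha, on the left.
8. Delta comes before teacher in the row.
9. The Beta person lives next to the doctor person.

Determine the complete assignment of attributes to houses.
Solution:

House | Drink | Team | Profession | Pet
---------------------------------------
  1   | coffee | Gamma | engineer | dog
  2   | milk | Beta | lawyer | cat
  3   | juice | Delta | doctor | bird
  4   | tea | Alpha | teacher | fish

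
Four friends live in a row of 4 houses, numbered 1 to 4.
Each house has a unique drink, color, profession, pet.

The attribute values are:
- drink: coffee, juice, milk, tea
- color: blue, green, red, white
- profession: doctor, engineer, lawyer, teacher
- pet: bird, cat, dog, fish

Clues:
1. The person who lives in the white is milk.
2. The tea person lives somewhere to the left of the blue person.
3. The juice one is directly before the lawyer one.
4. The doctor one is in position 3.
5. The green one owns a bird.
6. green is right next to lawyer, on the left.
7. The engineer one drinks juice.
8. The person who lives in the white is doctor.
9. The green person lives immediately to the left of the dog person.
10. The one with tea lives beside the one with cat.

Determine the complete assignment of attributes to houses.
Solution:

House | Drink | Color | Profession | Pet
----------------------------------------
  1   | juice | green | engineer | bird
  2   | tea | red | lawyer | dog
  3   | milk | white | doctor | cat
  4   | coffee | blue | teacher | fish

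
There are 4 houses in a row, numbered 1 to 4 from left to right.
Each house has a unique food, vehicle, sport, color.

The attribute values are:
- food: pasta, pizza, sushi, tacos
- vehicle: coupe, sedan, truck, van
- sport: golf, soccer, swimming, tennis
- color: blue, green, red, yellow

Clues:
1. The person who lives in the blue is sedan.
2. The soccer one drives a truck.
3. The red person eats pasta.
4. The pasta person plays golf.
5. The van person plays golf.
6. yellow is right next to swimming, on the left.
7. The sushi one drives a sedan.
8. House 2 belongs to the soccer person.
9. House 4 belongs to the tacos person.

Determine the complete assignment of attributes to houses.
Solution:

House | Food | Vehicle | Sport | Color
--------------------------------------
  1   | pasta | van | golf | red
  2   | pizza | truck | soccer | yellow
  3   | sushi | sedan | swimming | blue
  4   | tacos | coupe | tennis | green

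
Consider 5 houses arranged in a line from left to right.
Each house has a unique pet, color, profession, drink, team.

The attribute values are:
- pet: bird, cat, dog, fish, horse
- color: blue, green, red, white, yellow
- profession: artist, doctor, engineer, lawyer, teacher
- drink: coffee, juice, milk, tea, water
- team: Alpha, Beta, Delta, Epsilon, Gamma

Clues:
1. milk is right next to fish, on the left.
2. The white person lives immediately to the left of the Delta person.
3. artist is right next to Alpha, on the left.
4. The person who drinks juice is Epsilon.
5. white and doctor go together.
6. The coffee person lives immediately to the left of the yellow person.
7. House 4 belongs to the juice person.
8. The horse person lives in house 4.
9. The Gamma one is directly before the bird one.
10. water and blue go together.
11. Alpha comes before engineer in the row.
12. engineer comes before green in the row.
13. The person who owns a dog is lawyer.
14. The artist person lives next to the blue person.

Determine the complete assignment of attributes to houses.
Solution:

House | Pet | Color | Profession | Drink | Team
-----------------------------------------------
  1   | cat | white | doctor | coffee | Gamma
  2   | bird | yellow | artist | milk | Delta
  3   | fish | blue | teacher | water | Alpha
  4   | horse | red | engineer | juice | Epsilon
  5   | dog | green | lawyer | tea | Beta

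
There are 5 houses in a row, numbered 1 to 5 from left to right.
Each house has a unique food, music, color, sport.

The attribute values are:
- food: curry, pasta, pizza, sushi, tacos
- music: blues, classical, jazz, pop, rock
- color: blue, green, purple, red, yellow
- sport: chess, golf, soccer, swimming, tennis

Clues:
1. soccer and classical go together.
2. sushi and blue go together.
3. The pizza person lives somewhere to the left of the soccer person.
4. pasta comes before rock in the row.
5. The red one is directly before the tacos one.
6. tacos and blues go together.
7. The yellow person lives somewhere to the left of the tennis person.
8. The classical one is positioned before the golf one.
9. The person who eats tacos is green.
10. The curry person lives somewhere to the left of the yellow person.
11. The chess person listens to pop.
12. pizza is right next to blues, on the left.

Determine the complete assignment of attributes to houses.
Solution:

House | Food | Music | Color | Sport
------------------------------------
  1   | pizza | pop | red | chess
  2   | tacos | blues | green | swimming
  3   | curry | classical | purple | soccer
  4   | pasta | jazz | yellow | golf
  5   | sushi | rock | blue | tennis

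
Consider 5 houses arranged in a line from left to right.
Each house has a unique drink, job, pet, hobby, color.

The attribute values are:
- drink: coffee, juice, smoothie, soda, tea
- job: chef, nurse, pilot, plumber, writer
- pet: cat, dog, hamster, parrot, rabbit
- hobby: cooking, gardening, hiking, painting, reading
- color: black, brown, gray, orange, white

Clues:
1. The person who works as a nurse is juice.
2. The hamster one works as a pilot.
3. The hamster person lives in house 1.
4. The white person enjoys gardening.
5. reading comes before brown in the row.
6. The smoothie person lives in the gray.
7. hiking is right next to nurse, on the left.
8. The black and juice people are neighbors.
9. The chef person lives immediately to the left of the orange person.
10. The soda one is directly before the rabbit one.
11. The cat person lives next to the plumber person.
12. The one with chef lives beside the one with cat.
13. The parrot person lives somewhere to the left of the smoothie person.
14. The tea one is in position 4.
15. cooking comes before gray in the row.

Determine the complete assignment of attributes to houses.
Solution:

House | Drink | Job | Pet | Hobby | Color
-----------------------------------------
  1   | soda | pilot | hamster | gardening | white
  2   | coffee | chef | rabbit | hiking | black
  3   | juice | nurse | cat | reading | orange
  4   | tea | plumber | parrot | cooking | brown
  5   | smoothie | writer | dog | painting | gray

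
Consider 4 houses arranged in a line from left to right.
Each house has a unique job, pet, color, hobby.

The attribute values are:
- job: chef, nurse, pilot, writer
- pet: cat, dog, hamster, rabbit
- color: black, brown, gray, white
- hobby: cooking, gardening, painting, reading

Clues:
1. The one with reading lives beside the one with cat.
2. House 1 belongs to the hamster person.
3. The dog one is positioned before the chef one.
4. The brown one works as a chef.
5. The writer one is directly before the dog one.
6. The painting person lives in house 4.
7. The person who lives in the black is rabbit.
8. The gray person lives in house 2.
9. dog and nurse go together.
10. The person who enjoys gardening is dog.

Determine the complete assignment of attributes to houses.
Solution:

House | Job | Pet | Color | Hobby
---------------------------------
  1   | writer | hamster | white | cooking
  2   | nurse | dog | gray | gardening
  3   | pilot | rabbit | black | reading
  4   | chef | cat | brown | painting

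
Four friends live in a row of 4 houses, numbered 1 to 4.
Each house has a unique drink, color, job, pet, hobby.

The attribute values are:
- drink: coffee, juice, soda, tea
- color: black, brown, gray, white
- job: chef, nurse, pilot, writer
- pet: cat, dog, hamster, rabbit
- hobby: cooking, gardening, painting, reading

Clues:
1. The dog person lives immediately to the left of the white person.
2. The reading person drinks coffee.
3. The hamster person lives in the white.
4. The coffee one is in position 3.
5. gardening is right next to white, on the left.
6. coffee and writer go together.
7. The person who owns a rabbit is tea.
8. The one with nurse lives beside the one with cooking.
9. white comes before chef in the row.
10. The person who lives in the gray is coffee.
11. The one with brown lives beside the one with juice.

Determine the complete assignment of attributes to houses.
Solution:

House | Drink | Color | Job | Pet | Hobby
-----------------------------------------
  1   | soda | brown | nurse | dog | gardening
  2   | juice | white | pilot | hamster | cooking
  3   | coffee | gray | writer | cat | reading
  4   | tea | black | chef | rabbit | painting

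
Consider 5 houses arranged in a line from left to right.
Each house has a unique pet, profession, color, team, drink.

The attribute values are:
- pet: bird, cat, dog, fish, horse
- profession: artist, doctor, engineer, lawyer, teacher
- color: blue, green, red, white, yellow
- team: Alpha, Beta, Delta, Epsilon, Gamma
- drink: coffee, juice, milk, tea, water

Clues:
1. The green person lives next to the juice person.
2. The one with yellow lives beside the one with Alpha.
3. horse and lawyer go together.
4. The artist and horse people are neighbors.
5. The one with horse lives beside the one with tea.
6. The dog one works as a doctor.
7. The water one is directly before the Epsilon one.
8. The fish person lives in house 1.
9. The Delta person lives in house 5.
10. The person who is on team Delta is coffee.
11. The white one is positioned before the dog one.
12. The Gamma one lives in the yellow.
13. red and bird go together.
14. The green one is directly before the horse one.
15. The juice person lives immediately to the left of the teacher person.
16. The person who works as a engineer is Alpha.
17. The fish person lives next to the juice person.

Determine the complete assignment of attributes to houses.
Solution:

House | Pet | Profession | Color | Team | Drink
-----------------------------------------------
  1   | fish | artist | green | Beta | water
  2   | horse | lawyer | white | Epsilon | juice
  3   | cat | teacher | yellow | Gamma | tea
  4   | bird | engineer | red | Alpha | milk
  5   | dog | doctor | blue | Delta | coffee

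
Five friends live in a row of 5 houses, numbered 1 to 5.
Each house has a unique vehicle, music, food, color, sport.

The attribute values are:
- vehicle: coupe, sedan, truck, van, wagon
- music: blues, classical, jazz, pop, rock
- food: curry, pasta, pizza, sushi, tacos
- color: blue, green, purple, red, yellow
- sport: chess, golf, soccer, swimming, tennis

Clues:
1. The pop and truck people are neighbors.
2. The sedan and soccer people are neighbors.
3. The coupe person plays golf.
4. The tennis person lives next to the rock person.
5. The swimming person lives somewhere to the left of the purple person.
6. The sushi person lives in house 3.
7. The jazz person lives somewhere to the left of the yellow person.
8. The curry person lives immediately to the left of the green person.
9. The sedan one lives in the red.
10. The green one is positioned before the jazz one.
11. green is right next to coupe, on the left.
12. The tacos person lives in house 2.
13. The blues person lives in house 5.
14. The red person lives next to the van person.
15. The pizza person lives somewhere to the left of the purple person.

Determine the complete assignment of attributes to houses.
Solution:

House | Vehicle | Music | Food | Color | Sport
----------------------------------------------
  1   | sedan | classical | curry | red | tennis
  2   | van | rock | tacos | green | soccer
  3   | coupe | jazz | sushi | blue | golf
  4   | wagon | pop | pizza | yellow | swimming
  5   | truck | blues | pasta | purple | chess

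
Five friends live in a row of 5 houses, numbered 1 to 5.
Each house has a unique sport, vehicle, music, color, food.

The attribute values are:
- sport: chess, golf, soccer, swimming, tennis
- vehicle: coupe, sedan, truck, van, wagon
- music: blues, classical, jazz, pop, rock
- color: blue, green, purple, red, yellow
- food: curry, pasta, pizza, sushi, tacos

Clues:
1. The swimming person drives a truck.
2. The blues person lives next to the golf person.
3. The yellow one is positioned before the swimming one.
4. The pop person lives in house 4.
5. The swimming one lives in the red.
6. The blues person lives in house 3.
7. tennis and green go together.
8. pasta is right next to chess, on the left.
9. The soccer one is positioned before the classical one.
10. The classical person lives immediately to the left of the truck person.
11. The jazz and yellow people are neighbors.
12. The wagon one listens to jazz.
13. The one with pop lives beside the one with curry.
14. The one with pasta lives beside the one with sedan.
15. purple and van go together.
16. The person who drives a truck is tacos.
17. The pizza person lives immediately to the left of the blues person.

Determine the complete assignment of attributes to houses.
Solution:

House | Sport | Vehicle | Music | Color | Food
----------------------------------------------
  1   | soccer | wagon | jazz | blue | pasta
  2   | chess | sedan | classical | yellow | pizza
  3   | swimming | truck | blues | red | tacos
  4   | golf | van | pop | purple | sushi
  5   | tennis | coupe | rock | green | curry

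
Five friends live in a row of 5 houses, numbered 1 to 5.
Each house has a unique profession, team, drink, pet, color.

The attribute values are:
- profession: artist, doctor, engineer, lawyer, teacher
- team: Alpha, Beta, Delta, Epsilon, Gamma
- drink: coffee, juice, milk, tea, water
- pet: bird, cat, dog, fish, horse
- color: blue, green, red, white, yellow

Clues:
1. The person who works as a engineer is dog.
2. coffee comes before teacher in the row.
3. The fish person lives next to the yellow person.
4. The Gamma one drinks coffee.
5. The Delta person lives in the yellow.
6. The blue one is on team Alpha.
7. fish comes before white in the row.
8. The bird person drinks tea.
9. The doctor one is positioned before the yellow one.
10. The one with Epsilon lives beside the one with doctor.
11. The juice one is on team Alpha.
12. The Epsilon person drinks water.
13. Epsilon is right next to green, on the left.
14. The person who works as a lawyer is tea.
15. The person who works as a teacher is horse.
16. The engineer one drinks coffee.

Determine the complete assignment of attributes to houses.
Solution:

House | Profession | Team | Drink | Pet | Color
-----------------------------------------------
  1   | artist | Epsilon | water | cat | red
  2   | doctor | Beta | milk | fish | green
  3   | lawyer | Delta | tea | bird | yellow
  4   | engineer | Gamma | coffee | dog | white
  5   | teacher | Alpha | juice | horse | blue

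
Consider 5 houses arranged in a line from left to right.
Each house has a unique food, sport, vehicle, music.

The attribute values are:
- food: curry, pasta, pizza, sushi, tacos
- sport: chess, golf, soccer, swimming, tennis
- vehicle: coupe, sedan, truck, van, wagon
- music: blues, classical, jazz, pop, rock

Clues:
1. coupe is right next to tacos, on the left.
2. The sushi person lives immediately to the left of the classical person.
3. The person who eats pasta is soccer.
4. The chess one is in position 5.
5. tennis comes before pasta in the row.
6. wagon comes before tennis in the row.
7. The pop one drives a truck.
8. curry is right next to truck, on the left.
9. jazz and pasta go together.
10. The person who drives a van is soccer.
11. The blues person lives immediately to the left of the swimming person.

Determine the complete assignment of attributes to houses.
Solution:

House | Food | Sport | Vehicle | Music
--------------------------------------
  1   | sushi | golf | wagon | blues
  2   | curry | swimming | coupe | classical
  3   | tacos | tennis | truck | pop
  4   | pasta | soccer | van | jazz
  5   | pizza | chess | sedan | rock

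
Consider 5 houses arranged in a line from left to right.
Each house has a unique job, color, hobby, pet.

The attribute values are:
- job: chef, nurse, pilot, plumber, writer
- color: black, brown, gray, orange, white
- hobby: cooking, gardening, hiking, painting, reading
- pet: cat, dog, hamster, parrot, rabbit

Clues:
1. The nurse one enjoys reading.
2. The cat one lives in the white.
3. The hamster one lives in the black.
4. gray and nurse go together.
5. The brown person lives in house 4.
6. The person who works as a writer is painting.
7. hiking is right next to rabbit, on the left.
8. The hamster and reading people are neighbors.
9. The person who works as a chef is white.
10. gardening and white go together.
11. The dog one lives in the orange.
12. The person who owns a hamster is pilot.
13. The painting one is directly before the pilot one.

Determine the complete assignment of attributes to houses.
Solution:

House | Job | Color | Hobby | Pet
---------------------------------
  1   | writer | orange | painting | dog
  2   | pilot | black | hiking | hamster
  3   | nurse | gray | reading | rabbit
  4   | plumber | brown | cooking | parrot
  5   | chef | white | gardening | cat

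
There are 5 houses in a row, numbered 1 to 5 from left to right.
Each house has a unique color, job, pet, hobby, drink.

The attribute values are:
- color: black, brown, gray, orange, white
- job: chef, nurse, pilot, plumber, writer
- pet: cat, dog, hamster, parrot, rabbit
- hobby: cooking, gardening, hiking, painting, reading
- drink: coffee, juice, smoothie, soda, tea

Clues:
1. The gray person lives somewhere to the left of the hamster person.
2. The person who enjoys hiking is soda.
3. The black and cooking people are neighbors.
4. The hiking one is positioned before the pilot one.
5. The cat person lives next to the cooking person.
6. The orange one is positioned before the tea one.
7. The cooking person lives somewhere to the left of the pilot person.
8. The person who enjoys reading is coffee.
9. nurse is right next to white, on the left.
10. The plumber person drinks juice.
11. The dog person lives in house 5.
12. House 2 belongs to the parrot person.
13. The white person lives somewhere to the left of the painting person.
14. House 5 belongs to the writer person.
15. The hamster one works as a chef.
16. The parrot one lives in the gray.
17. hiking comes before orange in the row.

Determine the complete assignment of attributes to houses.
Solution:

House | Color | Job | Pet | Hobby | Drink
-----------------------------------------
  1   | black | plumber | cat | gardening | juice
  2   | gray | nurse | parrot | cooking | smoothie
  3   | white | chef | hamster | hiking | soda
  4   | orange | pilot | rabbit | reading | coffee
  5   | brown | writer | dog | painting | tea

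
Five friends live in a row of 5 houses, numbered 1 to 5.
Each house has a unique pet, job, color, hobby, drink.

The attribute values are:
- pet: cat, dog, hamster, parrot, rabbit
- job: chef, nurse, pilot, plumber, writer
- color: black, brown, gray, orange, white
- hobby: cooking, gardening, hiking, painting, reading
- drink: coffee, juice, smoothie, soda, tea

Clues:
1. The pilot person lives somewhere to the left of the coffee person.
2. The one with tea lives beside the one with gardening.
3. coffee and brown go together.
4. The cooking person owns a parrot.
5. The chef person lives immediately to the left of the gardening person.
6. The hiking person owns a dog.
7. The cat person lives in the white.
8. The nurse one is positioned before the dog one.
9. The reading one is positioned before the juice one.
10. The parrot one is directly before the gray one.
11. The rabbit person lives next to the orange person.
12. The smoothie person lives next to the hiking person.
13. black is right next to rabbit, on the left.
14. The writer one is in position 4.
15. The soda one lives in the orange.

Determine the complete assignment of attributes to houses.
Solution:

House | Pet | Job | Color | Hobby | Drink
-----------------------------------------
  1   | parrot | chef | black | cooking | tea
  2   | rabbit | nurse | gray | gardening | smoothie
  3   | dog | pilot | orange | hiking | soda
  4   | hamster | writer | brown | reading | coffee
  5   | cat | plumber | white | painting | juice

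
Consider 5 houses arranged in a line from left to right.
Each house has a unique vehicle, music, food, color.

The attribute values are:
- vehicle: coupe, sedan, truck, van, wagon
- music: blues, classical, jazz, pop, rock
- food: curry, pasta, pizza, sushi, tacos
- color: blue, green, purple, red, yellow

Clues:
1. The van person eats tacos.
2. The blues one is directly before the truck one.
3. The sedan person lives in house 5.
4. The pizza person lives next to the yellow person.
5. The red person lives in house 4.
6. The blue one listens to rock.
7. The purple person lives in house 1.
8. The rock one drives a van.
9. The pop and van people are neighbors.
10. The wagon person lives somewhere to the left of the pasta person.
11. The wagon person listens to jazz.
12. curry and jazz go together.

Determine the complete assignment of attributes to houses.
Solution:

House | Vehicle | Music | Food | Color
--------------------------------------
  1   | coupe | blues | pizza | purple
  2   | truck | pop | sushi | yellow
  3   | van | rock | tacos | blue
  4   | wagon | jazz | curry | red
  5   | sedan | classical | pasta | green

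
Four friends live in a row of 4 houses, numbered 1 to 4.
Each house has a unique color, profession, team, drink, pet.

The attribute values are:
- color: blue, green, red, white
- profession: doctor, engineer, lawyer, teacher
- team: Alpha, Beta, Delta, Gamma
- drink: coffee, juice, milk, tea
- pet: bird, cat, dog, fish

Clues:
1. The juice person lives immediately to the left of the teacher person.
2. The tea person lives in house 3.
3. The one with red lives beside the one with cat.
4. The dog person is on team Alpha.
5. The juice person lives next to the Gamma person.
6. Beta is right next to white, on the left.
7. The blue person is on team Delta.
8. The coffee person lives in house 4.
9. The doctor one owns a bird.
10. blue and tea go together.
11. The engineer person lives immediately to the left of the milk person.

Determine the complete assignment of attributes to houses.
Solution:

House | Color | Profession | Team | Drink | Pet
-----------------------------------------------
  1   | red | engineer | Beta | juice | fish
  2   | white | teacher | Gamma | milk | cat
  3   | blue | doctor | Delta | tea | bird
  4   | green | lawyer | Alpha | coffee | dog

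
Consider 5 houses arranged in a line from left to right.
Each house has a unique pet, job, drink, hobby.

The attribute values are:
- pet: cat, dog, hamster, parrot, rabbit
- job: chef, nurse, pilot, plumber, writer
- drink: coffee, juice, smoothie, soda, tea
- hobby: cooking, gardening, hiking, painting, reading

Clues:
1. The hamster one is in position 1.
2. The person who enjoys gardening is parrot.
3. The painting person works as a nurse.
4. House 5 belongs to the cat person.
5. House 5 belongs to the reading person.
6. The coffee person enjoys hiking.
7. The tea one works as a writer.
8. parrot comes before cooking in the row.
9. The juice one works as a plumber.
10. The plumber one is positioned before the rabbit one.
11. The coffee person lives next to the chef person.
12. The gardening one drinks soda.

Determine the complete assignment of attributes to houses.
Solution:

House | Pet | Job | Drink | Hobby
---------------------------------
  1   | hamster | pilot | coffee | hiking
  2   | parrot | chef | soda | gardening
  3   | dog | plumber | juice | cooking
  4   | rabbit | nurse | smoothie | painting
  5   | cat | writer | tea | reading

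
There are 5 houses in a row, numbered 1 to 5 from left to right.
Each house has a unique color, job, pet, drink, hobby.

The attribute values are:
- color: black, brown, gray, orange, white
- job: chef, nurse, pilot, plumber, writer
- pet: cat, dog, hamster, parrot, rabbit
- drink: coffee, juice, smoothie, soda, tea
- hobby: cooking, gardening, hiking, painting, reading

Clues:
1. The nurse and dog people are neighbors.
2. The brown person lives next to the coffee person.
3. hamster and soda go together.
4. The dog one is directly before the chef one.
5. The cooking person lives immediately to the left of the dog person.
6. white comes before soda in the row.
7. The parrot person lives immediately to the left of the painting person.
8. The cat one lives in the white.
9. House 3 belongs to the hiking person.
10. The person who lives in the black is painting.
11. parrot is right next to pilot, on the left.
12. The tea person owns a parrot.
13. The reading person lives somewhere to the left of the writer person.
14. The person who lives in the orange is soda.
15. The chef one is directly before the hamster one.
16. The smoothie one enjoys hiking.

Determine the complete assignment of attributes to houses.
Solution:

House | Color | Job | Pet | Drink | Hobby
-----------------------------------------
  1   | brown | nurse | parrot | tea | cooking
  2   | black | pilot | dog | coffee | painting
  3   | white | chef | cat | smoothie | hiking
  4   | orange | plumber | hamster | soda | reading
  5   | gray | writer | rabbit | juice | gardening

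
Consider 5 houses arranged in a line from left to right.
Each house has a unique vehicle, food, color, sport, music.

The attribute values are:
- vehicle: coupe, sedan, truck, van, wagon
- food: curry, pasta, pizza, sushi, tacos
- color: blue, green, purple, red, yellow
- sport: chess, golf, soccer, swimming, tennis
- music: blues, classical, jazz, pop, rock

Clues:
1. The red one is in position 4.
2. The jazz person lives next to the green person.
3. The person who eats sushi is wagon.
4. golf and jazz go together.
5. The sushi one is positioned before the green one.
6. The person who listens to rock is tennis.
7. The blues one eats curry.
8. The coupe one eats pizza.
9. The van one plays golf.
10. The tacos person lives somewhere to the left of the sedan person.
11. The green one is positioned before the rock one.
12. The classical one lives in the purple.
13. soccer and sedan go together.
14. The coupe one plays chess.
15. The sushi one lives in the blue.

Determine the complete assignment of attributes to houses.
Solution:

House | Vehicle | Food | Color | Sport | Music
----------------------------------------------
  1   | wagon | sushi | blue | swimming | pop
  2   | van | tacos | yellow | golf | jazz
  3   | sedan | curry | green | soccer | blues
  4   | truck | pasta | red | tennis | rock
  5   | coupe | pizza | purple | chess | classical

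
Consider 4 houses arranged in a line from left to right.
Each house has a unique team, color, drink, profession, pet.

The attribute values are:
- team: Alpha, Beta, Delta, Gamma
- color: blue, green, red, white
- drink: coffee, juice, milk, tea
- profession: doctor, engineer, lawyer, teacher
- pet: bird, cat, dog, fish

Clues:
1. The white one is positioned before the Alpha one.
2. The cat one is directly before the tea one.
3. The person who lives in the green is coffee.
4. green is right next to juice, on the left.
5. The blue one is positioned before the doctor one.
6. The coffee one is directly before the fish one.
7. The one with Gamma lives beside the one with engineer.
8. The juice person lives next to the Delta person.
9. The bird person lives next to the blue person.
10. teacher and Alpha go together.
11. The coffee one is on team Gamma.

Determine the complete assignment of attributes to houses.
Solution:

House | Team | Color | Drink | Profession | Pet
-----------------------------------------------
  1   | Gamma | green | coffee | lawyer | bird
  2   | Beta | blue | juice | engineer | fish
  3   | Delta | white | milk | doctor | cat
  4   | Alpha | red | tea | teacher | dog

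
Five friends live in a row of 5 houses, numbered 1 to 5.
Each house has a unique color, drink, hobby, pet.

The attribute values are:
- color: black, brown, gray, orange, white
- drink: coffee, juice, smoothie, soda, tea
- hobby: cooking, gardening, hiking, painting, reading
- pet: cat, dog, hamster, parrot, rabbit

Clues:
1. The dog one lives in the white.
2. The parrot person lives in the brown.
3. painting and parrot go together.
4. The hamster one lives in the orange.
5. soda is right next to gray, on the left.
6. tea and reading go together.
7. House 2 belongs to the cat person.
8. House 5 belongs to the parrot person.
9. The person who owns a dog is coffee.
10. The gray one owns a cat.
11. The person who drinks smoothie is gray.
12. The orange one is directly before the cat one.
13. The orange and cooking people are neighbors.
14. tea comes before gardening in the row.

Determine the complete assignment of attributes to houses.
Solution:

House | Color | Drink | Hobby | Pet
-----------------------------------
  1   | orange | soda | hiking | hamster
  2   | gray | smoothie | cooking | cat
  3   | black | tea | reading | rabbit
  4   | white | coffee | gardening | dog
  5   | brown | juice | painting | parrot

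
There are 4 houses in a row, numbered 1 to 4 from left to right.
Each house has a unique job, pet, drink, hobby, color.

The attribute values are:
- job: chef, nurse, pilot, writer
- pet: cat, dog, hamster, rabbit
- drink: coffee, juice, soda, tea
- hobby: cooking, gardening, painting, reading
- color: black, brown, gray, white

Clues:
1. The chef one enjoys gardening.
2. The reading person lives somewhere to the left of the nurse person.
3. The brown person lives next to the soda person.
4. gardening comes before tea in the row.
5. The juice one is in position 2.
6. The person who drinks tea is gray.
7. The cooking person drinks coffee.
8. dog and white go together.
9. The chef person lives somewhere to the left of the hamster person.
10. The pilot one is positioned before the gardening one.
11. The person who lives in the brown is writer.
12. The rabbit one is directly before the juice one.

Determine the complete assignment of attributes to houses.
Solution:

House | Job | Pet | Drink | Hobby | Color
-----------------------------------------
  1   | pilot | rabbit | coffee | cooking | black
  2   | writer | cat | juice | reading | brown
  3   | chef | dog | soda | gardening | white
  4   | nurse | hamster | tea | painting | gray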